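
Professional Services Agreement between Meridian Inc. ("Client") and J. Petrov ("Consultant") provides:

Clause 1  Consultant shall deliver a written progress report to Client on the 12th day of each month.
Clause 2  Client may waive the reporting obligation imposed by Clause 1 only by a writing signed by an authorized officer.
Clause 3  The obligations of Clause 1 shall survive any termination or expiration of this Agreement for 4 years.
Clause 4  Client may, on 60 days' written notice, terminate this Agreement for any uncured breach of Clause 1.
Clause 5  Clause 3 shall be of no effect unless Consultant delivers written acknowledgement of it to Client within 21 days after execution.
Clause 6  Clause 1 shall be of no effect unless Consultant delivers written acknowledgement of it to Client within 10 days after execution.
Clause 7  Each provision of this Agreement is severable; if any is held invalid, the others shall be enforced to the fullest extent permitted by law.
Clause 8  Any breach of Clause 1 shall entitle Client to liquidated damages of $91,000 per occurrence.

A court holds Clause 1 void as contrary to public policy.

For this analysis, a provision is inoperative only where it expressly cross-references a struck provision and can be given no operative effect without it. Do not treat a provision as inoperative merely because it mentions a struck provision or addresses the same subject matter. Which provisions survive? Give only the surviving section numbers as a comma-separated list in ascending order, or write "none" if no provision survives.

Clause 1 is struck. The only function of Clause 2 is the waiver condition for Clause 1, so it cannot stand once Clause 1 is removed. Clause 3 merely fixes the survival period for Clause 1; with Clause 1 gone it has nothing to operate on and falls away. Clause 4 has no operative effect of its own apart from Clause 1 and is therefore inoperative. Clause 6 merely fixes the acknowledgement condition for Clause 1; with Clause 1 gone it has nothing to operate on and falls away. Clause 8 has no operative effect of its own apart from Clause 1 and is therefore inoperative. The only function of Clause 5 is the acknowledgement condition for Clause 3, so it cannot stand once Clause 3 is removed. Under the severability clause in Clause 7, the remaining provisions continue in force. Only Clause 7 remains in effect.

7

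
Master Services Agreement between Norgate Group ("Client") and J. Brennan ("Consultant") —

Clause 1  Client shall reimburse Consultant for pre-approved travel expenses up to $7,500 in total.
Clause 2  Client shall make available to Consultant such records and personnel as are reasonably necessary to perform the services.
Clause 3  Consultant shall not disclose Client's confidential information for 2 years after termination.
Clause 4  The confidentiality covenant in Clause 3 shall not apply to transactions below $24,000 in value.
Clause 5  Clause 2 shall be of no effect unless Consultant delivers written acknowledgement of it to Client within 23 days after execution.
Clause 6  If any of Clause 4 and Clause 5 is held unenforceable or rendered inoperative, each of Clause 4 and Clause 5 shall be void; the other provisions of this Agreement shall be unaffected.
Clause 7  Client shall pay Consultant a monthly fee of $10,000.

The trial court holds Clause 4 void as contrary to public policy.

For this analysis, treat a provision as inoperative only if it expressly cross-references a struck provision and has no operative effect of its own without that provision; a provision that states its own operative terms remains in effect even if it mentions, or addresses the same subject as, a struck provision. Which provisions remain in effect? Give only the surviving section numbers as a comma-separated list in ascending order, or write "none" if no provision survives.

1, 2, 3, 6, 7

Clause 4 is struck. Nothing else in the Agreement is defined by reference to Clause 4. Clause 6 declares Clause 4 and Clause 5 mutually dependent; since one of them has fallen, all of them are of no effect. That brings down Clause 5 as well. The remainder continues in force under Clause 6. That leaves Clause 1, Clause 2, Clause 3, Clause 6, and Clause 7 in effect.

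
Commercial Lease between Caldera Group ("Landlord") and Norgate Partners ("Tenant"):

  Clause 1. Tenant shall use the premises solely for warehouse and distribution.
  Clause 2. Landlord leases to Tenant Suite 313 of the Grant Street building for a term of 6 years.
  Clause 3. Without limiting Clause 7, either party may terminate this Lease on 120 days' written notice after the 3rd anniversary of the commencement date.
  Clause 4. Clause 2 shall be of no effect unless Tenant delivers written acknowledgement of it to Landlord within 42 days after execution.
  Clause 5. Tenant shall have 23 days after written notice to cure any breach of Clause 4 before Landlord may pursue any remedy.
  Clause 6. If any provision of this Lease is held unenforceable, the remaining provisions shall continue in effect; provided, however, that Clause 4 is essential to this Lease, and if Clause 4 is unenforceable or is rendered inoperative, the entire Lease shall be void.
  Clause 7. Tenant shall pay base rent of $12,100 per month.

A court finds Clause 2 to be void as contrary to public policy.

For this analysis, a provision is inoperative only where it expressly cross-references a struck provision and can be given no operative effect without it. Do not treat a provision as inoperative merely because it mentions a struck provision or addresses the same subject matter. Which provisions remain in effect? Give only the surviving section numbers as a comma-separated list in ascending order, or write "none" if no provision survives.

Clause 2 is struck. Clause 4 operates only by reference to Clause 2, so it falls with Clause 2. Clause 5 operates only by reference to Clause 4, so it falls with Clause 4. Clause 6 makes Clause 4 an essential term, and Clause 4 has been rendered inoperative by the cascade; under Clause 6, the entire Lease is therefore void. No provision of the Lease survives.

none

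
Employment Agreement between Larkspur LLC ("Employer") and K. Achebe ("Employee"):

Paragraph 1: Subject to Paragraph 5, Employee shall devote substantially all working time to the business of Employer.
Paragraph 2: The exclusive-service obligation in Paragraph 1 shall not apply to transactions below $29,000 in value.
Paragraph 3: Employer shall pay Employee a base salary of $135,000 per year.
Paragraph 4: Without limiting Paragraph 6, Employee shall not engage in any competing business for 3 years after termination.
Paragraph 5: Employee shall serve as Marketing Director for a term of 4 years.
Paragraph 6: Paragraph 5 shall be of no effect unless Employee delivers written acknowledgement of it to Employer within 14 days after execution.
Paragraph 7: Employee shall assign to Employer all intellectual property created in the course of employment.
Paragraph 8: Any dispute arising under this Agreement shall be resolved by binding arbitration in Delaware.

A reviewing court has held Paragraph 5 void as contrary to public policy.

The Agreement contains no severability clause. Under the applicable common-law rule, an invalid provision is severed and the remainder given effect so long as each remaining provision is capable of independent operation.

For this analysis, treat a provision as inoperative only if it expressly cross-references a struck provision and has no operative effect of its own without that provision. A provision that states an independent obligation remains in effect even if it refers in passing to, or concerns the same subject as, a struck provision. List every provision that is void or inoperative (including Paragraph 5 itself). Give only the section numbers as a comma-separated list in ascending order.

Paragraph 5 is struck. The only function of Paragraph 6 is the acknowledgement condition for Paragraph 5, so it cannot stand once Paragraph 5 is removed. Although Paragraph 4 refers to Paragraph 6, its operative terms do not depend on Paragraph 6, so it remains in effect. Although Paragraph 1 refers to Paragraph 5, its operative terms do not depend on Paragraph 5, so it remains in effect. With no severability clause, the stated default rule severs what cannot stand and enforces each remaining provision that can operate on its own. The provisions still in force are Paragraph 1, Paragraph 2, Paragraph 3, Paragraph 4, Paragraph 7, and Paragraph 8.

5, 6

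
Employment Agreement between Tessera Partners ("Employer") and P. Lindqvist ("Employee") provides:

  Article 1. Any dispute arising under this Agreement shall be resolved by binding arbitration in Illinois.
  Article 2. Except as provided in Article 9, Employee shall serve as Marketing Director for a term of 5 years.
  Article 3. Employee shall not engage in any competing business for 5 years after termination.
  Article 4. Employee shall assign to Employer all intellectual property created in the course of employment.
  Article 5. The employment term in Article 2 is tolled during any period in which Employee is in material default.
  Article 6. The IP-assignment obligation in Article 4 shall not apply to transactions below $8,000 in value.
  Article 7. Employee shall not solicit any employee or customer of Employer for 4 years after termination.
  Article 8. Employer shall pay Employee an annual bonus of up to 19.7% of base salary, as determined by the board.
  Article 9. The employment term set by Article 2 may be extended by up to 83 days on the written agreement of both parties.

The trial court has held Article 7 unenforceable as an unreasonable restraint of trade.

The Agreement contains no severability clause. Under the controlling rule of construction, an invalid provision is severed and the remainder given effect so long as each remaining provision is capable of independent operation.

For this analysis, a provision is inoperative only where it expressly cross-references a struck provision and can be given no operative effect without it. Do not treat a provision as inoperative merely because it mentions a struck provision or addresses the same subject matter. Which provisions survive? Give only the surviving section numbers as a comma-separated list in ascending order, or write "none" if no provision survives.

1, 2, 3, 4, 5, 6, 8, 9

Article 7 is struck. Nothing else in the Agreement is defined by reference to Article 7. With no severability clause, the stated default rule severs what cannot stand and enforces each remaining provision that can operate on its own. Article 1, Article 2, Article 3, Article 4, Article 5, Article 6, Article 8, and Article 9 remain in effect.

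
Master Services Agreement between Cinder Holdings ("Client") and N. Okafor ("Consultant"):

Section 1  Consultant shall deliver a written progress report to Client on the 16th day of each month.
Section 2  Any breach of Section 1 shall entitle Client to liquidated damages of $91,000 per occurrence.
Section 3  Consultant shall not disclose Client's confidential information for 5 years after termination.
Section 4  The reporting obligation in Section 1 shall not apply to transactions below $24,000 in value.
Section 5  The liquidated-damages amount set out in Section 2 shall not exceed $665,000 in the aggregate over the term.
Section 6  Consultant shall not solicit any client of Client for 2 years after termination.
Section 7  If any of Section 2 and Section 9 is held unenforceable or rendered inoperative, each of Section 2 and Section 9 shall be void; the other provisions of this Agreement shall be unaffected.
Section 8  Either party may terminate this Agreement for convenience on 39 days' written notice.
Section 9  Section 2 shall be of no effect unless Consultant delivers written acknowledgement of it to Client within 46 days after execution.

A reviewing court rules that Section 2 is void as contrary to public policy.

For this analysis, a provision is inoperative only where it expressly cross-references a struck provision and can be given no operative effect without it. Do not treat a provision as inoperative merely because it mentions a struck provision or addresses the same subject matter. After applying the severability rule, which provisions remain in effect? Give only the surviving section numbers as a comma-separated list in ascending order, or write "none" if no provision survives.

1, 3, 4, 6, 7, 8

Section 2 is struck. Section 5 does nothing except set the aggregate cap on the liquidated-damages amount by reference to Section 2; with Section 2 gone it has no independent effect and is inoperative. The only function of Section 9 is the acknowledgement condition for Section 2, so it cannot stand once Section 2 is removed. Section 7 declares Section 2 and Section 9 mutually dependent; since one of them has fallen, all of them are of no effect. The remainder continues in force under Section 7. That leaves Section 1, Section 3, Section 4, Section 6, Section 7, and Section 8 in effect.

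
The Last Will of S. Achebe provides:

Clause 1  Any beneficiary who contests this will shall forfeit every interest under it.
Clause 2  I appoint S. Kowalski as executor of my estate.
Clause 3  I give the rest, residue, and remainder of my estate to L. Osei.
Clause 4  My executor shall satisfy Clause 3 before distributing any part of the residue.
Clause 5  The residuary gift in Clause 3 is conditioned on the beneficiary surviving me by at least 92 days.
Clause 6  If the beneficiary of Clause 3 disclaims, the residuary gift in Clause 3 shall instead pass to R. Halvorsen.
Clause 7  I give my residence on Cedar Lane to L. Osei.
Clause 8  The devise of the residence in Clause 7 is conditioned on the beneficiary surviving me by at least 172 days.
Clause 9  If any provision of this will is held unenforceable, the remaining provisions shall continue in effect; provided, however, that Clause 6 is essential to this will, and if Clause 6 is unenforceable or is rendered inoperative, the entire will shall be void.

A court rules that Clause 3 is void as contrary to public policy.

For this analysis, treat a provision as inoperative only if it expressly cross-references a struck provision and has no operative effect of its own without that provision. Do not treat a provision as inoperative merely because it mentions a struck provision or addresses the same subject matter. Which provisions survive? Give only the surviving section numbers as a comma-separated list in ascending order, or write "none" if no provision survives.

none

Clause 3 is struck. Clause 4 merely fixes the priority direction for Clause 3; with Clause 3 gone it has nothing to operate on and falls away. Clause 5 merely fixes the survivorship condition on Clause 3; with Clause 3 gone it has nothing to operate on and falls away. Clause 6 merely fixes the alternative disposition for Clause 3; with Clause 3 gone it has nothing to operate on and falls away. Clause 9 makes Clause 6 an essential term, and Clause 6 has been rendered inoperative by the cascade; under Clause 9, the entire will is therefore void. No provision of the will survives.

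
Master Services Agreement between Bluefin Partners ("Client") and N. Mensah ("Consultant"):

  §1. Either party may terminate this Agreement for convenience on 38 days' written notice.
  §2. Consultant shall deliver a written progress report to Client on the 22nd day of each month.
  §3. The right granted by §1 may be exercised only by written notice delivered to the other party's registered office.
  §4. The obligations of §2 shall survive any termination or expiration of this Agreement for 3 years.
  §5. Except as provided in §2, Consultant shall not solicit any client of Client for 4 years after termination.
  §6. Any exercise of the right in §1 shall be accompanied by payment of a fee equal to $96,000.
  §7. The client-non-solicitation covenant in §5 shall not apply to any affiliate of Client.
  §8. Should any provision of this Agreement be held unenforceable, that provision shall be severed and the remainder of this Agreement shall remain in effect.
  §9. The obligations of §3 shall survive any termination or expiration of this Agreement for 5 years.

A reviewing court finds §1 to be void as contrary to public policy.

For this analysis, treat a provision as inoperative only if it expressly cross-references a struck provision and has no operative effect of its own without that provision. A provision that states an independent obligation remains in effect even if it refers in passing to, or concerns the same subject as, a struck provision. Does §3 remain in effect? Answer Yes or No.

§1 is struck. §3 operates only by reference to §1, so it falls with §1. The only function of §6 is the exercise fee for §1, so it cannot stand once §1 is removed. §9 has no operative effect of its own apart from §3 and is therefore inoperative. §8 is a severability clause and preserves every provision that can still be given independent effect. §2, §4, §5, §7, and §8 remain in effect. §3 is among the inoperative provisions, so the answer is no.

No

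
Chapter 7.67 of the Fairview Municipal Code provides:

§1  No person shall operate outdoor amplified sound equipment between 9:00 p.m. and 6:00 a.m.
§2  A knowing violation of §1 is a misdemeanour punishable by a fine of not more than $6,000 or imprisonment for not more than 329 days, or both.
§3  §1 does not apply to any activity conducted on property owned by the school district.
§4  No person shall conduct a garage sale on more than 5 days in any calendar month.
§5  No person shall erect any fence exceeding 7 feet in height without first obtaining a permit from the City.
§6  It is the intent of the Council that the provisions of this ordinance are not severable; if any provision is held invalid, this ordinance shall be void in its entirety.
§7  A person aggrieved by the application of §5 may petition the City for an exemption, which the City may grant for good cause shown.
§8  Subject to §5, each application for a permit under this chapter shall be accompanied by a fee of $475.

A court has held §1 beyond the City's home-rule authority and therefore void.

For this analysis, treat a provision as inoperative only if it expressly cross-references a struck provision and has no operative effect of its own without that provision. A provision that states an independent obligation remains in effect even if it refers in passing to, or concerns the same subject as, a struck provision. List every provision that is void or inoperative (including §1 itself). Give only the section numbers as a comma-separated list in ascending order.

1, 2, 3, 4, 5, 6, 7, 8

§1 is struck. §2 merely fixes the criminal penalty for violating §1; with §1 gone it has nothing to operate on and falls away. The only function of §3 is the public-property exemption from §1, so it cannot stand once §1 is removed. §6 provides that the ordinance is not severable, so the invalidity of any one provision voids the entire ordinance. No provision of the ordinance survives.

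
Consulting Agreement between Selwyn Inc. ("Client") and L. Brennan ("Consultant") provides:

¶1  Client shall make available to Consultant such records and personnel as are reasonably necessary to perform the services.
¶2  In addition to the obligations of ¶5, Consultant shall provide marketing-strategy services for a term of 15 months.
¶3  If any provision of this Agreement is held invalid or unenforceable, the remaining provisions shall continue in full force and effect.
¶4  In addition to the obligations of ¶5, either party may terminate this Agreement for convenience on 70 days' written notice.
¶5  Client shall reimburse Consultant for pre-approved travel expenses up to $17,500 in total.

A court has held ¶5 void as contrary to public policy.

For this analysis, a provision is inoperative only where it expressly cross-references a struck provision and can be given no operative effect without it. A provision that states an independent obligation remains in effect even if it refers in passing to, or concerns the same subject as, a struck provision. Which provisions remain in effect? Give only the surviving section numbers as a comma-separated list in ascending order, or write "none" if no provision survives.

1, 2, 3, 4

¶5 is struck. ¶4 mentions ¶5 but its own obligation stands independently of ¶5, so ¶4 is not affected. Although ¶2 refers to ¶5, its operative terms do not depend on ¶5, so it remains in effect. No other provision's operative terms depend on ¶5. Under the severability clause in ¶3, the remaining provisions continue in force. ¶1, ¶2, ¶3, and ¶4 remain in effect.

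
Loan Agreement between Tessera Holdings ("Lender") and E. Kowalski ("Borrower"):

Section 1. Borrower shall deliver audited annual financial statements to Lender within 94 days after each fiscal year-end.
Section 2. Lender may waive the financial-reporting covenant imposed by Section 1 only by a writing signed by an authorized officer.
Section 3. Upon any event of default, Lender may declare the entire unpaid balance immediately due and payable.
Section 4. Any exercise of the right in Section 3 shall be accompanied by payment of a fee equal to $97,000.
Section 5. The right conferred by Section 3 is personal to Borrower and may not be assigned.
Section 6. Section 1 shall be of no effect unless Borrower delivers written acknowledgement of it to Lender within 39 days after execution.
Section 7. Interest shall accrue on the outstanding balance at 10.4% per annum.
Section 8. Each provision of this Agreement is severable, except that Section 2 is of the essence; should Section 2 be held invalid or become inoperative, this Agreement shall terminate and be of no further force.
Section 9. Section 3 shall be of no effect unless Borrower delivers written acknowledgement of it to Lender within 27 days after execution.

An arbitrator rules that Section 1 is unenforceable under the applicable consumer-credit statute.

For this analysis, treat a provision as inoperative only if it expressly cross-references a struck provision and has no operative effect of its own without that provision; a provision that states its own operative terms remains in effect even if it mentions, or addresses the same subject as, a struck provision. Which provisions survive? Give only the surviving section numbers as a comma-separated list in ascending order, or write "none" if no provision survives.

Section 1 is struck. Section 2 merely fixes the waiver condition for Section 1; with Section 1 gone it has nothing to operate on and falls away. Section 6 has no operative effect of its own apart from Section 1 and is therefore inoperative. Section 8 makes Section 2 an essential term, and Section 2 has been rendered inoperative by the cascade; under Section 8, the entire Agreement is therefore void. No provision of the Agreement survives.

none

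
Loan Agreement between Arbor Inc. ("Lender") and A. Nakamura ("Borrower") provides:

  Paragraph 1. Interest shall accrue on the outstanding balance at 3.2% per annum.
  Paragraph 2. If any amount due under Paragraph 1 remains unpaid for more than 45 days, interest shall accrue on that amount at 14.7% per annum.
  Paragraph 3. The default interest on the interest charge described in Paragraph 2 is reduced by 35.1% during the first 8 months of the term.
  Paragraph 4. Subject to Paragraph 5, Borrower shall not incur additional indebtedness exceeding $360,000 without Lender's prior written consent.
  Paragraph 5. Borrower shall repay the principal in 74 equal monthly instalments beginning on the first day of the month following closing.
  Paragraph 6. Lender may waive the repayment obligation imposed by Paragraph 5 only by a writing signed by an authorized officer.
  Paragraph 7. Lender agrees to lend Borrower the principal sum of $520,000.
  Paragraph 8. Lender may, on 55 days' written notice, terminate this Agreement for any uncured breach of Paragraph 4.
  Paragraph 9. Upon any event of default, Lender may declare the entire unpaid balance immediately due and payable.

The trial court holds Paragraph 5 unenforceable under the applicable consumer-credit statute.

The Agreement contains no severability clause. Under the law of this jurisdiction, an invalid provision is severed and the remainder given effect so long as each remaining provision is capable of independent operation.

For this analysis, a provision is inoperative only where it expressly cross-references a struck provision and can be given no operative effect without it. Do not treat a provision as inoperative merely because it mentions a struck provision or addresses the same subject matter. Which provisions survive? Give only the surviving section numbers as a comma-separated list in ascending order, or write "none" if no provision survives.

Paragraph 5 is struck. Paragraph 6 merely fixes the waiver condition for Paragraph 5; with Paragraph 5 gone it has nothing to operate on and falls away. Although Paragraph 4 refers to Paragraph 5, its operative terms do not depend on Paragraph 5, so it remains in effect. Under the stated default rule, only provisions that cannot operate independently fall away; the rest are enforced. Paragraph 1, Paragraph 2, Paragraph 3, Paragraph 4, Paragraph 7, Paragraph 8, and Paragraph 9 remain in effect.

1, 2, 3, 4, 7, 8, 9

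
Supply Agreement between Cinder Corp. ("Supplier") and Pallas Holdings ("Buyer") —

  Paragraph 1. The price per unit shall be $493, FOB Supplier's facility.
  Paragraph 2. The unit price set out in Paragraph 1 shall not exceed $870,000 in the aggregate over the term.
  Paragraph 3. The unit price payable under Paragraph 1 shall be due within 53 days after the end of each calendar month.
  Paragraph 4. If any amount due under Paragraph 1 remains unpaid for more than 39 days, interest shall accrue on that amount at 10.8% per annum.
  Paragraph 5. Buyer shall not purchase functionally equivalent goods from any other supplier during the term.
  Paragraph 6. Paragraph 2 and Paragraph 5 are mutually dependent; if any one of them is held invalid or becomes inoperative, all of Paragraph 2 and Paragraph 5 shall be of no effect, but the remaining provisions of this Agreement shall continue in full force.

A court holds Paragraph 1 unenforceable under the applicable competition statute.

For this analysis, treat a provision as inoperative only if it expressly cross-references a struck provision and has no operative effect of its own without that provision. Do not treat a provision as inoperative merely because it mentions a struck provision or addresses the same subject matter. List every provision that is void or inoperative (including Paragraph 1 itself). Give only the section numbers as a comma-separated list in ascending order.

1, 2, 3, 4, 5

Paragraph 1 is struck. Paragraph 2 does nothing except set the aggregate cap on the unit price by reference to Paragraph 1; with Paragraph 1 gone it has no independent effect and is inoperative. Paragraph 3 operates only by reference to Paragraph 1, so it falls with Paragraph 1. Paragraph 4 operates only by reference to Paragraph 1, so it falls with Paragraph 1. Paragraph 6 declares Paragraph 2 and Paragraph 5 mutually dependent; since one of them has fallen, all of them are of no effect. That brings down Paragraph 5 as well. The remainder continues in force under Paragraph 6. Only Paragraph 6 remains in effect.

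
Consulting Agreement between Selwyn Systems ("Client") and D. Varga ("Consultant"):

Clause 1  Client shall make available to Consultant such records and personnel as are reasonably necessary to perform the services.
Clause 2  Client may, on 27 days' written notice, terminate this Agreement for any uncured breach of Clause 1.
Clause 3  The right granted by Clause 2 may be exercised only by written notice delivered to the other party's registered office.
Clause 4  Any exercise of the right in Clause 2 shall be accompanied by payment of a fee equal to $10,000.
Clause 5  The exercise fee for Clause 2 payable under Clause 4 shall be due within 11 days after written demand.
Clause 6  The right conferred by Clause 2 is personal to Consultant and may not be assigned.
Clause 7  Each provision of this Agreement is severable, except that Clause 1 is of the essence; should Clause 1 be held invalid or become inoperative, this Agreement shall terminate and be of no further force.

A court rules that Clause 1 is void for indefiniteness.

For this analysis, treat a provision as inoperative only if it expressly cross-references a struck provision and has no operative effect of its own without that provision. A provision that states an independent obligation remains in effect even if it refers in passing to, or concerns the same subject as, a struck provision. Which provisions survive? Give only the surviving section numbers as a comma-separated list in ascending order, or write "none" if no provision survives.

none

Clause 1 is struck. The only function of Clause 2 is the termination right for breach of Clause 1, so it cannot stand once Clause 1 is removed. Clause 3 has no operative effect of its own apart from Clause 2 and is therefore inoperative. Clause 4 operates only by reference to Clause 2, so it falls with Clause 2. Clause 6 merely fixes the non-assignment of Clause 2; with Clause 2 gone it has nothing to operate on and falls away. Clause 5 does nothing except set the payment deadline for the exercise fee for Clause 2 by reference to Clause 4; with Clause 4 gone it has no independent effect and is inoperative. Clause 7 makes Clause 1 an essential term, and Clause 1 is the provision held invalid; under Clause 7, the entire Agreement is therefore void. No provision of the Agreement survives.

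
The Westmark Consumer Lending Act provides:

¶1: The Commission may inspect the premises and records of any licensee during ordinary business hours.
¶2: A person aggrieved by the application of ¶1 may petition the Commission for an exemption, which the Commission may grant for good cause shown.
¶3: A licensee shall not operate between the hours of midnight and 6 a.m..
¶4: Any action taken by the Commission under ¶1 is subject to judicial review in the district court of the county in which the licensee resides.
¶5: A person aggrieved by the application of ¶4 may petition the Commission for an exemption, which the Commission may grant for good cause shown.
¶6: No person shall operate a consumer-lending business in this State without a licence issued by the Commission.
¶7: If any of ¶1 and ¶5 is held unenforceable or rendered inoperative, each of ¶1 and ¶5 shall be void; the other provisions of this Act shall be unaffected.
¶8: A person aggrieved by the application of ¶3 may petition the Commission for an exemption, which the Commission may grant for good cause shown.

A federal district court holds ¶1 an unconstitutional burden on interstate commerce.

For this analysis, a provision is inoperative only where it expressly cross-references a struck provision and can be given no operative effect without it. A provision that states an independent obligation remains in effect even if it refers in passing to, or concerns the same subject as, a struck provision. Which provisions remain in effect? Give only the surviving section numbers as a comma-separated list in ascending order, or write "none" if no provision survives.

¶1 is struck. The only function of ¶2 is the exemption procedure for ¶1, so it cannot stand once ¶1 is removed. The only function of ¶4 is the judicial-review right for ¶1, so it cannot stand once ¶1 is removed. ¶5 merely fixes the exemption procedure for ¶4; with ¶4 gone it has nothing to operate on and falls away. ¶7 declares ¶1 and ¶5 mutually dependent; since one of them has fallen, all of them are of no effect. The remainder continues in force under ¶7. ¶3, ¶6, ¶7, and ¶8 remain in effect.

3, 6, 7, 8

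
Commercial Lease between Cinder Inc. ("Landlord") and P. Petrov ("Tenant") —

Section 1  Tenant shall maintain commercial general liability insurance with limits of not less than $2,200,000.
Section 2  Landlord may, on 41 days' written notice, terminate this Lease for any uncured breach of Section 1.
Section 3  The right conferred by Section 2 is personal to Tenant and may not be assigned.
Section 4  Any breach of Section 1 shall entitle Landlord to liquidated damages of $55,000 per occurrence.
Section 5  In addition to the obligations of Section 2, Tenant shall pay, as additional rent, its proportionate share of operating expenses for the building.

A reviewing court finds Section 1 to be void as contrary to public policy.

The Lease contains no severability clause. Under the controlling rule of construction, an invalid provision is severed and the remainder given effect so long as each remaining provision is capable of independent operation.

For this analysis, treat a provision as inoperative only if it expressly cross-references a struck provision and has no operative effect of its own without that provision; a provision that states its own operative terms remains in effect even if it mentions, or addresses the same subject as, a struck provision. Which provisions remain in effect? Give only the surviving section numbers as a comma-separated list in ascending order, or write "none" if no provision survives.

Section 1 is struck. Section 2 operates only by reference to Section 1, so it falls with Section 1. Section 4 does nothing except set the liquidated-damages amount by reference to Section 1; with Section 1 gone it has no independent effect and is inoperative. Section 3 merely fixes the non-assignment of Section 2; with Section 2 gone it has nothing to operate on and falls away. Section 5 mentions Section 2 but its own obligation stands independently of Section 2, so Section 5 is not affected. Under the stated default rule, only provisions that cannot operate independently fall away; the rest are enforced. Only Section 5 remains in effect.

5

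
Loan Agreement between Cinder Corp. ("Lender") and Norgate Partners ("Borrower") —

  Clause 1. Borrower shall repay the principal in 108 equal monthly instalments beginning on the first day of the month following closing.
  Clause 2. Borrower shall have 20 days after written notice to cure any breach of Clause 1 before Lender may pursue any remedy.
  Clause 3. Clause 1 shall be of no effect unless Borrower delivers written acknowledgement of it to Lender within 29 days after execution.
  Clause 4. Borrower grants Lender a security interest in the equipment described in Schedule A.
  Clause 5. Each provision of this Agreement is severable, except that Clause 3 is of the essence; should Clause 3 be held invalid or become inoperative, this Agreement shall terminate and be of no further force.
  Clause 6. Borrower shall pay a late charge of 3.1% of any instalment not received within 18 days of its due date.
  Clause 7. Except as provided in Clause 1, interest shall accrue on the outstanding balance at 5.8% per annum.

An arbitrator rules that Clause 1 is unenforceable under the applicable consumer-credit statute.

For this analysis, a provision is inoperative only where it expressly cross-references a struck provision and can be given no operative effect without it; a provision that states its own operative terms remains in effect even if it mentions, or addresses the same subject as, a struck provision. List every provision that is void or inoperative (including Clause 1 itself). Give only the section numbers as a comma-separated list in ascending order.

Clause 1 is struck. Clause 2 operates only by reference to Clause 1, so it falls with Clause 1. Clause 3 merely fixes the acknowledgement condition for Clause 1; with Clause 1 gone it has nothing to operate on and falls away. Clause 5 makes Clause 3 an essential term, and Clause 3 has been rendered inoperative by the cascade; under Clause 5, the entire Agreement is therefore void. No provision of the Agreement survives.

1, 2, 3, 4, 5, 6, 7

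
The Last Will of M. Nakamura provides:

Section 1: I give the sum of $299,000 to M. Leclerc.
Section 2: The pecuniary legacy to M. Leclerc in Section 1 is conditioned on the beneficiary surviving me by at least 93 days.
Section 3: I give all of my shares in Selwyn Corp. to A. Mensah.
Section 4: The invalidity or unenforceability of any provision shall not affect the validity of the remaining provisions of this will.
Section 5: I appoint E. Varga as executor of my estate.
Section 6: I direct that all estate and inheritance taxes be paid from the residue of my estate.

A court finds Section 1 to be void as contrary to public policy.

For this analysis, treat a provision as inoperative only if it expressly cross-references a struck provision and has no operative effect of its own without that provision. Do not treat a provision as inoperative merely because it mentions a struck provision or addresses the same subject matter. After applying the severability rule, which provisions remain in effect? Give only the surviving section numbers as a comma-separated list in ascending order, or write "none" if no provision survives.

Section 1 is struck. Section 2 has no operative effect of its own apart from Section 1 and is therefore inoperative. Section 4 is a severability clause and preserves every provision that can still be given independent effect. The provisions still in force are Section 3, Section 4, Section 5, and Section 6.

3, 4, 5, 6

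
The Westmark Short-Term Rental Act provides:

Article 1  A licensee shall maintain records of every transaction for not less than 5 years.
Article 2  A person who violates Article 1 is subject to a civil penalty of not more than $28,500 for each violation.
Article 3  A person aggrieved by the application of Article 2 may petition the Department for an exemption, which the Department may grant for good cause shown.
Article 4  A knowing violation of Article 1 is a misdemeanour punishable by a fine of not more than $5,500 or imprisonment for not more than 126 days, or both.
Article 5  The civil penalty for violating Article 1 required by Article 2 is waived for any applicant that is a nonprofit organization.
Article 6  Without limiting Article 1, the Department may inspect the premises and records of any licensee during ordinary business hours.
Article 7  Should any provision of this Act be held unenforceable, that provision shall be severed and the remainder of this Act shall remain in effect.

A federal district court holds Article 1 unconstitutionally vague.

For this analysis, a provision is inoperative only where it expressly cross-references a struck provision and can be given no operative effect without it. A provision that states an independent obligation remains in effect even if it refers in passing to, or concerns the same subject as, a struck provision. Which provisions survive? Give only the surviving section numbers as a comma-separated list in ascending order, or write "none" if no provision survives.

Article 1 is struck. The only function of Article 2 is the civil penalty for violating Article 1, so it cannot stand once Article 1 is removed. Article 4 has no operative effect of its own apart from Article 1 and is therefore inoperative. Article 3 has no operative effect of its own apart from Article 2 and is therefore inoperative. The whole of Article 5 is the nonprofit waiver of the civil penalty for violating Article 1, defined by reference to Article 2, so Article 5 cannot stand once Article 2 is removed. Article 6 mentions Article 1 but its own obligation stands independently of Article 1, so Article 6 is not affected. Article 7 is a severability clause and preserves every provision that can still be given independent effect. That leaves Article 6 and Article 7 in effect.

6, 7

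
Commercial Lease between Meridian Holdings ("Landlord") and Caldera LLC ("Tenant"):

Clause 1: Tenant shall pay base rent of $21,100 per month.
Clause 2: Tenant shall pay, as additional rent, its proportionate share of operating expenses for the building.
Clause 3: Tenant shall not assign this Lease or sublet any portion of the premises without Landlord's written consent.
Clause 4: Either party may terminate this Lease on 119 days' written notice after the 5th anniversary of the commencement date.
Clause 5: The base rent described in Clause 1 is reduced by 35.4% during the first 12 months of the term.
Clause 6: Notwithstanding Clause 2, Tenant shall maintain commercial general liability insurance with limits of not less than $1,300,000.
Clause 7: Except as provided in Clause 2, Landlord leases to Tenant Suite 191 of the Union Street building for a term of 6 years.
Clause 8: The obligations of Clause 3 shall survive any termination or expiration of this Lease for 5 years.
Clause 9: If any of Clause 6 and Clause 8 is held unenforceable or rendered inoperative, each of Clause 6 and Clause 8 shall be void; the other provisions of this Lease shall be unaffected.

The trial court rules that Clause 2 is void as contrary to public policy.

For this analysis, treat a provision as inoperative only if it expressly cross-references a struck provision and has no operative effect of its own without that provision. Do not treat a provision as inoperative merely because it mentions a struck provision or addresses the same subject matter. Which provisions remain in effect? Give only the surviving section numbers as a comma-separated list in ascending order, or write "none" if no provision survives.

1, 3, 4, 5, 6, 7, 8, 9

Clause 2 is struck. Clause 6 mentions Clause 2 but its own obligation stands independently of Clause 2, so Clause 6 is not affected. Although Clause 7 refers to Clause 2, its operative terms do not depend on Clause 2, so it remains in effect. Nothing else in the Lease is defined by reference to Clause 2. Clause 9 ties Clause 6 and Clause 8 together, but none of those is affected here; the remaining provisions continue in force under Clause 9. That leaves Clause 1, Clause 3, Clause 4, Clause 5, Clause 6, Clause 7, Clause 8, and Clause 9 in effect.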